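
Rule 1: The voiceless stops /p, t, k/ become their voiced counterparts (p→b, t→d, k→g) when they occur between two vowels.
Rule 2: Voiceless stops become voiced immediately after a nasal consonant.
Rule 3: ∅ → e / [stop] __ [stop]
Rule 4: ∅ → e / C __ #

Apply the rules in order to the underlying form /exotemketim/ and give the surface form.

Rule 1 (intervocalic voicing): /t/ is a voiceless stop between vowels /o/ and /e/, so it voices to [d]. /t/ is a voiceless stop between vowels /e/ and /i/, so it voices to [d]. /exotemketim/ → exodemkedim.
Rule 2 (post-nasal voicing): /k/ is a voiceless stop immediately after the nasal /m/, so it voices to [g]. /exodemkedim/ → exodemgedim.
Rule 3 (stop-cluster e-epenthesis): no segment meets the environment; /exodemgedim/ is unchanged.
Rule 4 (final e-epenthesis): the form ends in the consonant /m/, so [e] is inserted word-finally. /exodemgedim/ → exodemgedime.

exodemgedime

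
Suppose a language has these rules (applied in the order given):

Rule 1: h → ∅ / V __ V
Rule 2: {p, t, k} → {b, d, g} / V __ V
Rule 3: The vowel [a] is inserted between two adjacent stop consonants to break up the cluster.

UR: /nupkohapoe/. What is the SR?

Rule 1 (intervocalic h-deletion): /h/ occurs between vowels /o/ and /a/, so it deletes. /nupkohapoe/ → nupkoapoe.
Rule 2 (intervocalic voicing): /p/ is a voiceless stop between vowels /a/ and /o/, so it voices to [b]. /nupkoapoe/ → nupkoaboe.
Rule 3 (stop-cluster a-epenthesis): /p/ and /k/ form a stop–stop cluster, so [a] is inserted between them. /nupkoaboe/ → nupakoaboe.

nupakoaboe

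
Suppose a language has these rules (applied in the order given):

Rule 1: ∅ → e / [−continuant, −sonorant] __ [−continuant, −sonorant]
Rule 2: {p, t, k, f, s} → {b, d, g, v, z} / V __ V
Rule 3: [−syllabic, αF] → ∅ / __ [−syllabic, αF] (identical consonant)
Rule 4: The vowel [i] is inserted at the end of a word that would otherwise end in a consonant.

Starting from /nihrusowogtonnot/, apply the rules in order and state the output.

Rule 1 (stop-cluster e-epenthesis): /g/ and /t/ form a stop–stop cluster, so [e] is inserted between them. /nihrusowogtonnot/ → nihrusowogetonnot.
Rule 2 (intervocalic voicing): /s/ is a voiceless obstruent between vowels /u/ and /o/, so it voices to [z]. /t/ is a voiceless obstruent between vowels /e/ and /o/, so it voices to [d]. /nihrusowogetonnot/ → nihruzowogedonnot.
Rule 3 (degemination): /nn/ is a geminate; the first /n/ deletes. /nihruzowogedonnot/ → nihruzowogedonot.
Rule 4 (final i-epenthesis): the form ends in the consonant /t/, so [i] is inserted word-finally. /nihruzowogedonot/ → nihruzowogedonoti.

nihruzowogedonoti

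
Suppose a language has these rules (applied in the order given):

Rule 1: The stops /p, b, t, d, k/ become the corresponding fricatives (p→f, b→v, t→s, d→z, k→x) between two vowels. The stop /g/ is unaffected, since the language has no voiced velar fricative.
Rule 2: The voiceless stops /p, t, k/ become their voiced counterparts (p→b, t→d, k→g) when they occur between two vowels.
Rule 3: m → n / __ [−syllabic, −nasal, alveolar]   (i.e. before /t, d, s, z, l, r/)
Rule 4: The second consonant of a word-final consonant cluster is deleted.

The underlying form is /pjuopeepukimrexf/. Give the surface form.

Rule 1 (intervocalic spirantization): /p/ is a stop between vowels /o/ and /e/, so it spirantizes to the fricative [f]. /p/ is a stop between vowels /e/ and /u/, so it spirantizes to the fricative [f]. /k/ is a stop between vowels /u/ and /i/, so it spirantizes to the fricative [x]. /pjuopeepukimrexf/ → pjuofeefuximrexf.
Rule 2 (intervocalic voicing): no segment meets the environment; /pjuofeefuximrexf/ is unchanged.
Rule 3 (nasal place assimilation): /m/ precedes the alveolar consonant /r/, so it assimilates in place to [n]. /pjuofeefuximrexf/ → pjuofeefuxinrexf.
Rule 4 (final cluster simplification): /f/ is the second consonant of a word-final cluster /xf/, so it deletes. /pjuofeefuxinrexf/ → pjuofeefuxinrex.

pjuofeefuxinrex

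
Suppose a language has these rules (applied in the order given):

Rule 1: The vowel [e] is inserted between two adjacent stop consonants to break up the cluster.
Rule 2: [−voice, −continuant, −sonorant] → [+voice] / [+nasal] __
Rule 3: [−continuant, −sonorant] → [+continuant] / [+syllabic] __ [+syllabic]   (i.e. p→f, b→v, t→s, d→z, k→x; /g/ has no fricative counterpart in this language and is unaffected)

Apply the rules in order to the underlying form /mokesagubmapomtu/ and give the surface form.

moxesagubmafomdu

Rule 1 (stop-cluster e-epenthesis): no segment meets the environment; /mokesagubmapomtu/ is unchanged.
Rule 2 (post-nasal voicing): /t/ is a voiceless stop immediately after the nasal /m/, so it voices to [d]. /mokesagubmapomtu/ → mokesagubmapomdu.
Rule 3 (intervocalic spirantization): /k/ is a stop between vowels /o/ and /e/, so it spirantizes to the fricative [x]. /p/ is a stop between vowels /a/ and /o/, so it spirantizes to the fricative [f]. /mokesagubmapomdu/ → moxesagubmafomdu.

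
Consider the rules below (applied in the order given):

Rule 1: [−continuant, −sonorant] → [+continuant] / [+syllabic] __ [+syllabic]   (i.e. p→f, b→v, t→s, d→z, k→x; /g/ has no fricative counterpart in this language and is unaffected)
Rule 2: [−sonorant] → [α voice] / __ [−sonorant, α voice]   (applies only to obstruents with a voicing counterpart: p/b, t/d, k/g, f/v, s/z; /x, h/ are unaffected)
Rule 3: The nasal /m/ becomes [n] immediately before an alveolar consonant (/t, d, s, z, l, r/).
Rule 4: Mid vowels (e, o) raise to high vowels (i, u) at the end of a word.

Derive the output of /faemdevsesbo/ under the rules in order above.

faendefsezbu

Rule 1 (intervocalic spirantization): no segment meets the environment; /faemdevsesbo/ is unchanged.
Rule 2 (regressive voicing assimilation): /v/ precedes the voiceless obstruent /s/, so it devoices to [f] by assimilation. /s/ precedes the voiced obstruent /b/, so it voices to [z] by assimilation. /faemdevsesbo/ → faemdefsezbo.
Rule 3 (nasal place assimilation): /m/ precedes the alveolar consonant /d/, so it assimilates in place to [n]. /faemdefsezbo/ → faendefsezbo.
Rule 4 (final vowel raising): /o/ is a mid vowel in word-final position, so it raises to [u]. /faendefsezbo/ → faendefsezbu.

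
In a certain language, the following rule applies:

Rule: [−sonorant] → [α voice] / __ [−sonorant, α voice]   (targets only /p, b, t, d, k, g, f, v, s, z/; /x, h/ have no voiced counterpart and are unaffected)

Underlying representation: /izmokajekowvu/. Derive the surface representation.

No segment of /izmokajekowvu/ meets the structural description of the rule, so the form surfaces unchanged.

izmokajekowvu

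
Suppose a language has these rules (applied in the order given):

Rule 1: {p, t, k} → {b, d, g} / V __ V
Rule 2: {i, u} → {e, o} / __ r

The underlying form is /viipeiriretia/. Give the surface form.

Rule 1 (intervocalic voicing): /p/ is a voiceless stop between vowels /i/ and /e/, so it voices to [b]. /t/ is a voiceless stop between vowels /e/ and /i/, so it voices to [d]. /viipeiriretia/ → viibeiriredia.
Rule 2 (pre-rhotic lowering): /i/ is a high vowel immediately before /r/, so it lowers to [e]. /i/ is a high vowel immediately before /r/, so it lowers to [e]. /viibeiriredia/ → viibeereredia.

viibeereredia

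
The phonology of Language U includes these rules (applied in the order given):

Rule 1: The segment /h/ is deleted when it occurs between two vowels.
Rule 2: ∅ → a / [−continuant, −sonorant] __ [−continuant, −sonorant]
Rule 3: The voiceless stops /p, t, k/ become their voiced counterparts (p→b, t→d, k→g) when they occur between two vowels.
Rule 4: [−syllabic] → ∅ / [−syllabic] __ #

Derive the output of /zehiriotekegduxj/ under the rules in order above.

zeiriodegegadux

Rule 1 (intervocalic h-deletion): /h/ occurs between vowels /e/ and /i/, so it deletes. /zehiriotekegduxj/ → zeiriotekegduxj.
Rule 2 (stop-cluster a-epenthesis): /g/ and /d/ form a stop–stop cluster, so [a] is inserted between them. /zeiriotekegduxj/ → zeiriotekegaduxj.
Rule 3 (intervocalic voicing): /t/ is a voiceless stop between vowels /o/ and /e/, so it voices to [d]. /k/ is a voiceless stop between vowels /e/ and /e/, so it voices to [g]. /zeiriotekegaduxj/ → zeiriodegegaduxj.
Rule 4 (final cluster simplification): /j/ is the second consonant of a word-final cluster /xj/, so it deletes. /zeiriodegegaduxj/ → zeiriodegegadux.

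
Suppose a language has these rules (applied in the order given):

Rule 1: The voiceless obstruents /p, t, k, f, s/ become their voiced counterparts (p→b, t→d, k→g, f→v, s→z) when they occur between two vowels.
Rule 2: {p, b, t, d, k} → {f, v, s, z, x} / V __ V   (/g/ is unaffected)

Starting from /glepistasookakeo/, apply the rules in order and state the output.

glevistazoogageo

Rule 1 (intervocalic voicing): /p/ is a voiceless obstruent between vowels /e/ and /i/, so it voices to [b]. /s/ is a voiceless obstruent between vowels /a/ and /o/, so it voices to [z]. /k/ is a voiceless obstruent between vowels /o/ and /a/, so it voices to [g]. /k/ is a voiceless obstruent between vowels /a/ and /e/, so it voices to [g]. /glepistasookakeo/ → glebistazoogageo.
Rule 2 (intervocalic spirantization): /b/ is a stop between vowels /e/ and /i/, so it spirantizes to the fricative [v]. /glebistazoogageo/ → glevistazoogageo.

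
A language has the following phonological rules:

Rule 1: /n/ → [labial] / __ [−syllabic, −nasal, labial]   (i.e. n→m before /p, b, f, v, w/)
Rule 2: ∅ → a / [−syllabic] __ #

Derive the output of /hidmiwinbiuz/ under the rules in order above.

hidmiwimbiuza

Rule 1 (nasal place assimilation): /n/ precedes the labial consonant /b/, so it assimilates in place to [m]. /hidmiwinbiuz/ → hidmiwimbiuz.
Rule 2 (final a-epenthesis): the form ends in the consonant /z/, so [a] is inserted word-finally. /hidmiwimbiuz/ → hidmiwimbiuza.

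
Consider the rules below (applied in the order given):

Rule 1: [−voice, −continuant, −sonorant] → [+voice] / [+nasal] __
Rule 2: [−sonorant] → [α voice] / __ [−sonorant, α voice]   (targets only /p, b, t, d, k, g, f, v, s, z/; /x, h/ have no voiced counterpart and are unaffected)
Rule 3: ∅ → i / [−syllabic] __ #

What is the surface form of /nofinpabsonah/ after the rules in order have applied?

nofinbapsonahi

Rule 1 (post-nasal voicing): /p/ is a voiceless stop immediately after the nasal /n/, so it voices to [b]. /nofinpabsonah/ → nofinbabsonah.
Rule 2 (regressive voicing assimilation): /b/ precedes the voiceless obstruent /s/, so it devoices to [p] by assimilation. /nofinbabsonah/ → nofinbapsonah.
Rule 3 (final i-epenthesis): the form ends in the consonant /h/, so [i] is inserted word-finally. /nofinbapsonah/ → nofinbapsonahi.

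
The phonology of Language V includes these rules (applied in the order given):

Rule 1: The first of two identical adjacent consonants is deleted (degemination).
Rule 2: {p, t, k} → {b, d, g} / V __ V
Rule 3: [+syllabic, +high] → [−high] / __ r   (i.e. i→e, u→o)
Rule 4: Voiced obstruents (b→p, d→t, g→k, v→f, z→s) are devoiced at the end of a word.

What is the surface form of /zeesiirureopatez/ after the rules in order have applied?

Rule 1 (degemination): no segment meets the environment; /zeesiirureopatez/ is unchanged.
Rule 2 (intervocalic voicing): /p/ is a voiceless stop between vowels /o/ and /a/, so it voices to [b]. /t/ is a voiceless stop between vowels /a/ and /e/, so it voices to [d]. /zeesiirureopatez/ → zeesiirureobadez.
Rule 3 (pre-rhotic lowering): /i/ is a high vowel immediately before /r/, so it lowers to [e]. /u/ is a high vowel immediately before /r/, so it lowers to [o]. /zeesiirureobadez/ → zeesieroreobadez.
Rule 4 (final devoicing): /z/ is a voiced obstruent in word-final position, so it devoices to [s]. /zeesieroreobadez/ → zeesieroreobades.

zeesieroreobades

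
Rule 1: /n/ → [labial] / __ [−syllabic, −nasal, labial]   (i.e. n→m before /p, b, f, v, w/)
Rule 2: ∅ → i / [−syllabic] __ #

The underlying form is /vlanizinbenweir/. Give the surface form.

Rule 1 (nasal place assimilation): /n/ precedes the labial consonant /b/, so it assimilates in place to [m]. /n/ precedes the labial consonant /w/, so it assimilates in place to [m]. /vlanizinbenweir/ → vlanizimbemweir.
Rule 2 (final i-epenthesis): the form ends in the consonant /r/, so [i] is inserted word-finally. /vlanizimbemweir/ → vlanizimbemweiri.

vlanizimbemweiri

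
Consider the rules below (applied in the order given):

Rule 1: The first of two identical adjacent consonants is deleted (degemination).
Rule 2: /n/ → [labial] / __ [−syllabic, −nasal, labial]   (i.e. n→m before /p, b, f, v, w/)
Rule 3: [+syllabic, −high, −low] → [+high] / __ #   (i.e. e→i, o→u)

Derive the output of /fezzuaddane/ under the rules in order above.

Rule 1 (degemination): /zz/ is a geminate; the first /z/ deletes. /dd/ is a geminate; the first /d/ deletes. /fezzuaddane/ → fezuadane.
Rule 2 (nasal place assimilation): no segment meets the environment; /fezuadane/ is unchanged.
Rule 3 (final vowel raising): /e/ is a mid vowel in word-final position, so it raises to [i]. /fezuadane/ → fezuadani.

fezuadani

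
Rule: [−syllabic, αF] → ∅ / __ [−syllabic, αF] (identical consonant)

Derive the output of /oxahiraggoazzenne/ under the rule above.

/gg/ is a geminate; the first /g/ deletes.
/zz/ is a geminate; the first /z/ deletes.
/nn/ is a geminate; the first /n/ deletes.
The other instances of /x/, /h/, /r/, /g/, /z/, /n/ do not occur in the required environment and remain unchanged.
Surface form: [oxahiragoazene].

oxahiragoazene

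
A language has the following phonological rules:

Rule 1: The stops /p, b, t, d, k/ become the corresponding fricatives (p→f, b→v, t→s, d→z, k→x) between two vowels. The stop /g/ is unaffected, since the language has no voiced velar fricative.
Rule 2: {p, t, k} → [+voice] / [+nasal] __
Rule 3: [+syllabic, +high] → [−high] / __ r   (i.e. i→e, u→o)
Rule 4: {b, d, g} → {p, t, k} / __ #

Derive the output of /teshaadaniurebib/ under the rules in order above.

teshaazaniorevip

Rule 1 (intervocalic spirantization): /d/ is a stop between vowels /a/ and /a/, so it spirantizes to the fricative [z]. /b/ is a stop between vowels /e/ and /i/, so it spirantizes to the fricative [v]. /teshaadaniurebib/ → teshaazaniurevib.
Rule 2 (post-nasal voicing): no segment meets the environment; /teshaazaniurevib/ is unchanged.
Rule 3 (pre-rhotic lowering): /u/ is a high vowel immediately before /r/, so it lowers to [o]. /teshaazaniurevib/ → teshaazaniorevib.
Rule 4 (final devoicing): /b/ is a voiced stop in word-final position, so it devoices to [p]. /teshaazaniorevib/ → teshaazaniorevip.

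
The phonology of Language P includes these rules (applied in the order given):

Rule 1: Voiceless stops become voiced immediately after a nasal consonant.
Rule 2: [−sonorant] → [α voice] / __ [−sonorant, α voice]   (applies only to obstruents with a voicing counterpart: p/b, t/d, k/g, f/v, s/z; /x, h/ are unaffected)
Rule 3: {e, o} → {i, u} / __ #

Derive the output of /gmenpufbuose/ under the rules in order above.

Rule 1 (post-nasal voicing): /p/ is a voiceless stop immediately after the nasal /n/, so it voices to [b]. /gmenpufbuose/ → gmenbufbuose.
Rule 2 (regressive voicing assimilation): /f/ precedes the voiced obstruent /b/, so it voices to [v] by assimilation. /gmenbufbuose/ → gmenbuvbuose.
Rule 3 (final vowel raising): /e/ is a mid vowel in word-final position, so it raises to [i]. /gmenbuvbuose/ → gmenbuvbuosi.

gmenbuvbuosi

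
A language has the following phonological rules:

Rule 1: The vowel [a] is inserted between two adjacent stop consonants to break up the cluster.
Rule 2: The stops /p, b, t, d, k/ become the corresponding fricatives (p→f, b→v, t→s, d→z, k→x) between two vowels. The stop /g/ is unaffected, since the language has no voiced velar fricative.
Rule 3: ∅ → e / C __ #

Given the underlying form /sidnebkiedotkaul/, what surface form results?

Rule 1 (stop-cluster a-epenthesis): /b/ and /k/ form a stop–stop cluster, so [a] is inserted between them. /t/ and /k/ form a stop–stop cluster, so [a] is inserted between them. /sidnebkiedotkaul/ → sidnebakiedotakaul.
Rule 2 (intervocalic spirantization): /b/ is a stop between vowels /e/ and /a/, so it spirantizes to the fricative [v]. /k/ is a stop between vowels /a/ and /i/, so it spirantizes to the fricative [x]. /d/ is a stop between vowels /e/ and /o/, so it spirantizes to the fricative [z]. /t/ is a stop between vowels /o/ and /a/, so it spirantizes to the fricative [s]. /k/ is a stop between vowels /a/ and /a/, so it spirantizes to the fricative [x]. /sidnebakiedotakaul/ → sidnevaxiezosaxaul.
Rule 3 (final e-epenthesis): the form ends in the consonant /l/, so [e] is inserted word-finally. /sidnevaxiezosaxaul/ → sidnevaxiezosaxaule.

sidnevaxiezosaxaule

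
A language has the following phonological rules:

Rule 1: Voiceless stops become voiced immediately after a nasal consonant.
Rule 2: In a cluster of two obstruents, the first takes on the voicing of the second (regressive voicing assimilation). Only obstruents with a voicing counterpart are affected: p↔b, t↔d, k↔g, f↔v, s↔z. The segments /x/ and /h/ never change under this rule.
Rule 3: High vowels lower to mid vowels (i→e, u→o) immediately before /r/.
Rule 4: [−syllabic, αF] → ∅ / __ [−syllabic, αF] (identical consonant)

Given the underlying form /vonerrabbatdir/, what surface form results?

Rule 1 (post-nasal voicing): no segment meets the environment; /vonerrabbatdir/ is unchanged.
Rule 2 (regressive voicing assimilation): /t/ precedes the voiced obstruent /d/, so it voices to [d] by assimilation. /vonerrabbatdir/ → vonerrabbaddir.
Rule 3 (pre-rhotic lowering): /i/ is a high vowel immediately before /r/, so it lowers to [e]. /vonerrabbaddir/ → vonerrabbadder.
Rule 4 (degemination): /rr/ is a geminate; the first /r/ deletes. /bb/ is a geminate; the first /b/ deletes. /dd/ is a geminate; the first /d/ deletes. /vonerrabbadder/ → vonerabader.

vonerabader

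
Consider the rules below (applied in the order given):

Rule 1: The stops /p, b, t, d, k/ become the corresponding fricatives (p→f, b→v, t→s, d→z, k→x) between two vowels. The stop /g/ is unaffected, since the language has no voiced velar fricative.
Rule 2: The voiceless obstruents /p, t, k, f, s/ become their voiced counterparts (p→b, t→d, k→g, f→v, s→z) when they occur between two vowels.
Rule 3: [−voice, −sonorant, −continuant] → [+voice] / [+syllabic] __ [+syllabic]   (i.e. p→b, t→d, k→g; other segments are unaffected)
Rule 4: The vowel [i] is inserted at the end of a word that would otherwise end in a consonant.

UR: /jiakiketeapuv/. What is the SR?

Rule 1 (intervocalic spirantization): /k/ is a stop between vowels /a/ and /i/, so it spirantizes to the fricative [x]. /k/ is a stop between vowels /i/ and /e/, so it spirantizes to the fricative [x]. /t/ is a stop between vowels /e/ and /e/, so it spirantizes to the fricative [s]. /p/ is a stop between vowels /a/ and /u/, so it spirantizes to the fricative [f]. /jiakiketeapuv/ → jiaxixeseafuv.
Rule 2 (intervocalic voicing): /s/ is a voiceless obstruent between vowels /e/ and /e/, so it voices to [z]. /f/ is a voiceless obstruent between vowels /a/ and /u/, so it voices to [v]. /jiaxixeseafuv/ → jiaxixezeavuv.
Rule 3 (intervocalic voicing): no segment meets the environment; /jiaxixezeavuv/ is unchanged.
Rule 4 (final i-epenthesis): the form ends in the consonant /v/, so [i] is inserted word-finally. /jiaxixezeavuv/ → jiaxixezeavuvi.

jiaxixezeavuvi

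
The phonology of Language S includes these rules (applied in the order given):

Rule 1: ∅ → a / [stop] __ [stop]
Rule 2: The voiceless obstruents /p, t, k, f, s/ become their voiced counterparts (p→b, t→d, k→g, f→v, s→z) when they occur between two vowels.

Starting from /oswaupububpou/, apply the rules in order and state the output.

Rule 1 (stop-cluster a-epenthesis): /b/ and /p/ form a stop–stop cluster, so [a] is inserted between them. /oswaupububpou/ → oswaupububapou.
Rule 2 (intervocalic voicing): /p/ is a voiceless obstruent between vowels /u/ and /u/, so it voices to [b]. /p/ is a voiceless obstruent between vowels /a/ and /o/, so it voices to [b]. /oswaupububapou/ → oswaubububabou.

oswaubububabou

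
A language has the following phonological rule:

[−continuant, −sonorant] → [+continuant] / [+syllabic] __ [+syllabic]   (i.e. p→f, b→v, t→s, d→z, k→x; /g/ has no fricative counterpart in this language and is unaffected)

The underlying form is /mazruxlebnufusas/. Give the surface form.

mazruxlebnufusas

No segment of /mazruxlebnufusas/ meets the structural description of the rule, so the form surfaces unchanged.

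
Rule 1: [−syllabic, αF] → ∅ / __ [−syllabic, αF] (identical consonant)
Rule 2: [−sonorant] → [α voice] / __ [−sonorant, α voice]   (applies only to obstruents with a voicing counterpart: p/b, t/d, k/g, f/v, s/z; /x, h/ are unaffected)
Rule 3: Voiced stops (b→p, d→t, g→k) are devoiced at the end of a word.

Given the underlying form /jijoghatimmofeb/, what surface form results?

Rule 1 (degemination): /mm/ is a geminate; the first /m/ deletes. /jijoghatimmofeb/ → jijoghatimofeb.
Rule 2 (regressive voicing assimilation): /g/ precedes the voiceless obstruent /h/, so it devoices to [k] by assimilation. /jijoghatimofeb/ → jijokhatimofeb.
Rule 3 (final devoicing): /b/ is a voiced stop in word-final position, so it devoices to [p]. /jijokhatimofeb/ → jijokhatimofep.

jijokhatimofep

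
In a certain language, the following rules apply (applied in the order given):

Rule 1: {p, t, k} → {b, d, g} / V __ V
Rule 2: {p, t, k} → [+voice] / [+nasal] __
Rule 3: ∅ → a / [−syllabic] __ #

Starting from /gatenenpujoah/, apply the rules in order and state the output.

gadenenbujoaha

Rule 1 (intervocalic voicing): /t/ is a voiceless stop between vowels /a/ and /e/, so it voices to [d]. /gatenenpujoah/ → gadenenpujoah.
Rule 2 (post-nasal voicing): /p/ is a voiceless stop immediately after the nasal /n/, so it voices to [b]. /gadenenpujoah/ → gadenenbujoah.
Rule 3 (final a-epenthesis): the form ends in the consonant /h/, so [a] is inserted word-finally. /gadenenbujoah/ → gadenenbujoaha.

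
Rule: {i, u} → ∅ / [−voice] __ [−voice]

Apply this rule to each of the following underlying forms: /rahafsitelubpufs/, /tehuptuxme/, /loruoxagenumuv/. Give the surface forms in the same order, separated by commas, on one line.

/rahafsitelubpufs/: /i/ is a high vowel flanked by voiceless consonants /s/ and /t/, so it deletes. /u/ is a high vowel flanked by voiceless consonants /p/ and /f/, so it deletes. → [rahafstelubpfs].
/tehuptuxme/: /u/ is a high vowel flanked by voiceless consonants /h/ and /p/, so it deletes. /u/ is a high vowel flanked by voiceless consonants /t/ and /x/, so it deletes. → [tehptxme].
/loruoxagenumuv/: the rule's environment is not met; surfaces unchanged as [loruoxagenumuv].

rahafstelubpfs, tehptxme, loruoxagenumuv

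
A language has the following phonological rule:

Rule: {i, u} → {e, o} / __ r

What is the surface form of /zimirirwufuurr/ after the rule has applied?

zimererwufuorr

/i/ is a high vowel immediately before /r/, so it lowers to [e].
/i/ is a high vowel immediately before /r/, so it lowers to [e].
/u/ is a high vowel immediately before /r/, so it lowers to [o].
Surface form: [zimererwufuorr].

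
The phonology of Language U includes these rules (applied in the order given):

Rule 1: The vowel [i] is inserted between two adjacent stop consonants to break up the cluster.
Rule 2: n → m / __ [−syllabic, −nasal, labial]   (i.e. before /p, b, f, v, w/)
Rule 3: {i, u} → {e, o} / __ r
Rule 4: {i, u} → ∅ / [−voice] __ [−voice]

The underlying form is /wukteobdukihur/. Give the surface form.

wukteobidukhor

Rule 1 (stop-cluster i-epenthesis): /k/ and /t/ form a stop–stop cluster, so [i] is inserted between them. /b/ and /d/ form a stop–stop cluster, so [i] is inserted between them. /wukteobdukihur/ → wukiteobidukihur.
Rule 2 (nasal place assimilation): no segment meets the environment; /wukiteobidukihur/ is unchanged.
Rule 3 (pre-rhotic lowering): /u/ is a high vowel immediately before /r/, so it lowers to [o]. /wukiteobidukihur/ → wukiteobidukihor.
Rule 4 (high vowel syncope): /i/ is a high vowel flanked by voiceless consonants /k/ and /t/, so it deletes. /i/ is a high vowel flanked by voiceless consonants /k/ and /h/, so it deletes. /wukiteobidukihor/ → wukteobidukhor.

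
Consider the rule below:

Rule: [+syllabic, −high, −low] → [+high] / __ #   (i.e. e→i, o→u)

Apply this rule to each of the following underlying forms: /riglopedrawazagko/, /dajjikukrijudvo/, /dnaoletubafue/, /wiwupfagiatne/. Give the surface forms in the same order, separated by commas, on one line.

/riglopedrawazagko/: /o/ is a mid vowel in word-final position, so it raises to [u]. → [riglopedrawazagku].
/dajjikukrijudvo/: /o/ is a mid vowel in word-final position, so it raises to [u]. → [dajjikukrijudvu].
/dnaoletubafue/: /e/ is a mid vowel in word-final position, so it raises to [i]. → [dnaoletubafui].
/wiwupfagiatne/: /e/ is a mid vowel in word-final position, so it raises to [i]. → [wiwupfagiatni].

riglopedrawazagku, dajjikukrijudvu, dnaoletubafui, wiwupfagiatni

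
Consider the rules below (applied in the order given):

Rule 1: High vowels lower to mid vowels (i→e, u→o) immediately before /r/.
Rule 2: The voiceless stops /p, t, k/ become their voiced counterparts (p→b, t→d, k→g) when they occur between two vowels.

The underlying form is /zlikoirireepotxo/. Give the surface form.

Rule 1 (pre-rhotic lowering): /i/ is a high vowel immediately before /r/, so it lowers to [e]. /i/ is a high vowel immediately before /r/, so it lowers to [e]. /zlikoirireepotxo/ → zlikoerereepotxo.
Rule 2 (intervocalic voicing): /k/ is a voiceless stop between vowels /i/ and /o/, so it voices to [g]. /p/ is a voiceless stop between vowels /e/ and /o/, so it voices to [b]. /zlikoerereepotxo/ → zligoerereebotxo.

zligoerereebotxo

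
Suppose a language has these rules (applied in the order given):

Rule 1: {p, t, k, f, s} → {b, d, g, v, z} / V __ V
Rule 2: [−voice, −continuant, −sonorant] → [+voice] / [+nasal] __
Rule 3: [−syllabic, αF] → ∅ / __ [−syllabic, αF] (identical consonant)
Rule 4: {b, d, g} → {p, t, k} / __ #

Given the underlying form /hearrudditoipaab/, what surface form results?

hearudidoibaap

Rule 1 (intervocalic voicing): /t/ is a voiceless obstruent between vowels /i/ and /o/, so it voices to [d]. /p/ is a voiceless obstruent between vowels /i/ and /a/, so it voices to [b]. /hearrudditoipaab/ → hearruddidoibaab.
Rule 2 (post-nasal voicing): no segment meets the environment; /hearruddidoibaab/ is unchanged.
Rule 3 (degemination): /rr/ is a geminate; the first /r/ deletes. /dd/ is a geminate; the first /d/ deletes. /hearruddidoibaab/ → hearudidoibaab.
Rule 4 (final devoicing): /b/ is a voiced stop in word-final position, so it devoices to [p]. /hearudidoibaab/ → hearudidoibaap.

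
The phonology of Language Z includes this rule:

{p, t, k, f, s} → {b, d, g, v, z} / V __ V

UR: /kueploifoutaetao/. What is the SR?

kueploivoudaedao

/f/ is a voiceless obstruent between vowels /i/ and /o/, so it voices to [v].
/t/ is a voiceless obstruent between vowels /u/ and /a/, so it voices to [d].
/t/ is a voiceless obstruent between vowels /e/ and /a/, so it voices to [d].
The other instances of /k/, /p/ do not occur in the required environment and remain unchanged.
Surface form: [kueploivoudaedao].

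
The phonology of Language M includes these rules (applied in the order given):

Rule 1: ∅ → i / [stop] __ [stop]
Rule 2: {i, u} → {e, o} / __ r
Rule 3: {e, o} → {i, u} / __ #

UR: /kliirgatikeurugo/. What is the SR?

kliergatikeorugu

Rule 1 (stop-cluster i-epenthesis): no segment meets the environment; /kliirgatikeurugo/ is unchanged.
Rule 2 (pre-rhotic lowering): /i/ is a high vowel immediately before /r/, so it lowers to [e]. /u/ is a high vowel immediately before /r/, so it lowers to [o]. /kliirgatikeurugo/ → kliergatikeorugo.
Rule 3 (final vowel raising): /o/ is a mid vowel in word-final position, so it raises to [u]. /kliergatikeorugo/ → kliergatikeorugu.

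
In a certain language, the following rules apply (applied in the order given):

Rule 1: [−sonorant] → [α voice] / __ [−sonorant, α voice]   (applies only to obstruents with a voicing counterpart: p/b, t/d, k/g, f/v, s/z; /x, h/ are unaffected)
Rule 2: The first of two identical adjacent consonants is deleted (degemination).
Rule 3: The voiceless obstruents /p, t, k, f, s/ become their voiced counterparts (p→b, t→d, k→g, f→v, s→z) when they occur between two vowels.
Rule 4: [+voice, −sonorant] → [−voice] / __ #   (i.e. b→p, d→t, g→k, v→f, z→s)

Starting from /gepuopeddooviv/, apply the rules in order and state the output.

gebuobedoovif

Rule 1 (regressive voicing assimilation): no segment meets the environment; /gepuopeddooviv/ is unchanged.
Rule 2 (degemination): /dd/ is a geminate; the first /d/ deletes. /gepuopeddooviv/ → gepuopedooviv.
Rule 3 (intervocalic voicing): /p/ is a voiceless obstruent between vowels /e/ and /u/, so it voices to [b]. /p/ is a voiceless obstruent between vowels /o/ and /e/, so it voices to [b]. /gepuopedooviv/ → gebuobedooviv.
Rule 4 (final devoicing): /v/ is a voiced obstruent in word-final position, so it devoices to [f]. /gebuobedooviv/ → gebuobedoovif.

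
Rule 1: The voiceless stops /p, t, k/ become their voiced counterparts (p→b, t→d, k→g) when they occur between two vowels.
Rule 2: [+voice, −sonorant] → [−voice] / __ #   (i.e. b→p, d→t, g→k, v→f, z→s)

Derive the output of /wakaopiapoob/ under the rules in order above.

Rule 1 (intervocalic voicing): /k/ is a voiceless stop between vowels /a/ and /a/, so it voices to [g]. /p/ is a voiceless stop between vowels /o/ and /i/, so it voices to [b]. /p/ is a voiceless stop between vowels /a/ and /o/, so it voices to [b]. /wakaopiapoob/ → wagaobiaboob.
Rule 2 (final devoicing): /b/ is a voiced obstruent in word-final position, so it devoices to [p]. /wagaobiaboob/ → wagaobiaboop.

wagaobiaboop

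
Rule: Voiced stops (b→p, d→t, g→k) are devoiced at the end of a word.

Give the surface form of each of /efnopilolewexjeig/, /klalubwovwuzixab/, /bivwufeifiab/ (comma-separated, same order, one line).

efnopilolewexjeik, klalubwovwuzixap, bivwufeifiap

/efnopilolewexjeig/: /g/ is a voiced stop in word-final position, so it devoices to [k]. → [efnopilolewexjeik].
/klalubwovwuzixab/: /b/ is a voiced stop in word-final position, so it devoices to [p]. → [klalubwovwuzixap].
/bivwufeifiab/: /b/ is a voiced stop in word-final position, so it devoices to [p]. → [bivwufeifiap].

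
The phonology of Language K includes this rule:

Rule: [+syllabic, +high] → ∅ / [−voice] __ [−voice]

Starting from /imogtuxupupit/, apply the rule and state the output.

/u/ is a high vowel flanked by voiceless consonants /t/ and /x/, so it deletes.
/u/ is a high vowel flanked by voiceless consonants /x/ and /p/, so it deletes.
/u/ is a high vowel flanked by voiceless consonants /p/ and /p/, so it deletes.
/i/ is a high vowel flanked by voiceless consonants /p/ and /t/, so it deletes.
The other instance of /i/ does not occur in the required environment and remains unchanged.
Surface form: [imogtxppt].

imogtxppt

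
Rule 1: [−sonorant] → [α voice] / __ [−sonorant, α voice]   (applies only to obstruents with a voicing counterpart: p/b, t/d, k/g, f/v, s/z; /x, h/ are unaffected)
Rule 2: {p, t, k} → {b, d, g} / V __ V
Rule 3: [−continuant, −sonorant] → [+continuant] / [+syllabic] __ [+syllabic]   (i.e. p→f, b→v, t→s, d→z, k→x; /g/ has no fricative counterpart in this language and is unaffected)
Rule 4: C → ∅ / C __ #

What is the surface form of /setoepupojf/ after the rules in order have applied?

Rule 1 (regressive voicing assimilation): no segment meets the environment; /setoepupojf/ is unchanged.
Rule 2 (intervocalic voicing): /t/ is a voiceless stop between vowels /e/ and /o/, so it voices to [d]. /p/ is a voiceless stop between vowels /e/ and /u/, so it voices to [b]. /p/ is a voiceless stop between vowels /u/ and /o/, so it voices to [b]. /setoepupojf/ → sedoebubojf.
Rule 3 (intervocalic spirantization): /d/ is a stop between vowels /e/ and /o/, so it spirantizes to the fricative [z]. /b/ is a stop between vowels /e/ and /u/, so it spirantizes to the fricative [v]. /b/ is a stop between vowels /u/ and /o/, so it spirantizes to the fricative [v]. /sedoebubojf/ → sezoevuvojf.
Rule 4 (final cluster simplification): /f/ is the second consonant of a word-final cluster /jf/, so it deletes. /sezoevuvojf/ → sezoevuvoj.

sezoevuvoj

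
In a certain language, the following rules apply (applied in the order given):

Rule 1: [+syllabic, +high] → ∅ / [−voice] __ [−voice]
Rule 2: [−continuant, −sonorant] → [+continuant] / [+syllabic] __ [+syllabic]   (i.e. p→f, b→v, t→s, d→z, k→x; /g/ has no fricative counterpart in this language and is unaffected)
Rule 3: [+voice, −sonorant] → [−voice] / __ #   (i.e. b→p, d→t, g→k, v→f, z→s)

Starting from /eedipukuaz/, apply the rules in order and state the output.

Rule 1 (high vowel syncope): /u/ is a high vowel flanked by voiceless consonants /p/ and /k/, so it deletes. /eedipukuaz/ → eedipkuaz.
Rule 2 (intervocalic spirantization): /d/ is a stop between vowels /e/ and /i/, so it spirantizes to the fricative [z]. /eedipkuaz/ → eezipkuaz.
Rule 3 (final devoicing): /z/ is a voiced obstruent in word-final position, so it devoices to [s]. /eezipkuaz/ → eezipkuas.

eezipkuas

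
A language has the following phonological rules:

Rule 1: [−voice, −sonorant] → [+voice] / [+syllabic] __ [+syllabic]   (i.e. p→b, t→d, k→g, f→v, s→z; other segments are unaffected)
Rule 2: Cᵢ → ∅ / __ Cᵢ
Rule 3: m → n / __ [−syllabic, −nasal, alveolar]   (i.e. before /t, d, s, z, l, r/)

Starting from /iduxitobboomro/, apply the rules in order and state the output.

iduxidoboonro

Rule 1 (intervocalic voicing): /t/ is a voiceless obstruent between vowels /i/ and /o/, so it voices to [d]. /iduxitobboomro/ → iduxidobboomro.
Rule 2 (degemination): /bb/ is a geminate; the first /b/ deletes. /iduxidobboomro/ → iduxidoboomro.
Rule 3 (nasal place assimilation): /m/ precedes the alveolar consonant /r/, so it assimilates in place to [n]. /iduxidoboomro/ → iduxidoboonro.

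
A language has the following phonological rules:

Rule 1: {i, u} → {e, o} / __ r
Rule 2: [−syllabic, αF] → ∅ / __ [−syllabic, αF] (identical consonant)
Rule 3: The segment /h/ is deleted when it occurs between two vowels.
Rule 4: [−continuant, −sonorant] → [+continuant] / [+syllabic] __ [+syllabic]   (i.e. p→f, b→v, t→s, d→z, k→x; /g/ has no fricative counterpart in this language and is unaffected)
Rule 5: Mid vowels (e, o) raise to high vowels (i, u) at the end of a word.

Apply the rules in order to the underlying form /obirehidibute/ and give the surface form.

Rule 1 (pre-rhotic lowering): /i/ is a high vowel immediately before /r/, so it lowers to [e]. /obirehidibute/ → oberehidibute.
Rule 2 (degemination): no segment meets the environment; /oberehidibute/ is unchanged.
Rule 3 (intervocalic h-deletion): /h/ occurs between vowels /e/ and /i/, so it deletes. /oberehidibute/ → obereidibute.
Rule 4 (intervocalic spirantization): /b/ is a stop between vowels /o/ and /e/, so it spirantizes to the fricative [v]. /d/ is a stop between vowels /i/ and /i/, so it spirantizes to the fricative [z]. /b/ is a stop between vowels /i/ and /u/, so it spirantizes to the fricative [v]. /t/ is a stop between vowels /u/ and /e/, so it spirantizes to the fricative [s]. /obereidibute/ → overeizivuse.
Rule 5 (final vowel raising): /e/ is a mid vowel in word-final position, so it raises to [i]. /overeizivuse/ → overeizivusi.

overeizivusi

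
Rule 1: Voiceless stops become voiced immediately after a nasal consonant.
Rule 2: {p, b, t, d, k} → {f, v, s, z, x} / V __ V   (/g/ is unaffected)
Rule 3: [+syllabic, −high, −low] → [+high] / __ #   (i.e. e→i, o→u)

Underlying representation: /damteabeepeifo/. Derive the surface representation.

damdeaveefeifu

Rule 1 (post-nasal voicing): /t/ is a voiceless stop immediately after the nasal /m/, so it voices to [d]. /damteabeepeifo/ → damdeabeepeifo.
Rule 2 (intervocalic spirantization): /b/ is a stop between vowels /a/ and /e/, so it spirantizes to the fricative [v]. /p/ is a stop between vowels /e/ and /e/, so it spirantizes to the fricative [f]. /damdeabeepeifo/ → damdeaveefeifo.
Rule 3 (final vowel raising): /o/ is a mid vowel in word-final position, so it raises to [u]. /damdeaveefeifo/ → damdeaveefeifu.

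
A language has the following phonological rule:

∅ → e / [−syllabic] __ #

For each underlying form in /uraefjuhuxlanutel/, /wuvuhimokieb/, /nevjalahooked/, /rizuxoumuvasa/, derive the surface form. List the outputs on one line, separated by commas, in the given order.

/uraefjuhuxlanutel/: the form ends in the consonant /l/, so [e] is inserted word-finally. → [uraefjuhuxlanutele].
/wuvuhimokieb/: the form ends in the consonant /b/, so [e] is inserted word-finally. → [wuvuhimokiebe].
/nevjalahooked/: the form ends in the consonant /d/, so [e] is inserted word-finally. → [nevjalahookede].
/rizuxoumuvasa/: the rule's environment is not met; surfaces unchanged as [rizuxoumuvasa].

uraefjuhuxlanutele, wuvuhimokiebe, nevjalahookede, rizuxoumuvasa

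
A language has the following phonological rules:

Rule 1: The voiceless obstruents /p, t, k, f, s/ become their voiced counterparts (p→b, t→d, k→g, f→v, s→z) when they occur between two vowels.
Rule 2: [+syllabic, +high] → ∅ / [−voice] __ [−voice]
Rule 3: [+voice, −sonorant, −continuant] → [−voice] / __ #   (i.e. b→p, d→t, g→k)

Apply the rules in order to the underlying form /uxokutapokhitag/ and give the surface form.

Rule 1 (intervocalic voicing): /k/ is a voiceless obstruent between vowels /o/ and /u/, so it voices to [g]. /t/ is a voiceless obstruent between vowels /u/ and /a/, so it voices to [d]. /p/ is a voiceless obstruent between vowels /a/ and /o/, so it voices to [b]. /t/ is a voiceless obstruent between vowels /i/ and /a/, so it voices to [d]. /uxokutapokhitag/ → uxogudabokhidag.
Rule 2 (high vowel syncope): no segment meets the environment; /uxogudabokhidag/ is unchanged.
Rule 3 (final devoicing): /g/ is a voiced stop in word-final position, so it devoices to [k]. /uxogudabokhidag/ → uxogudabokhidak.

uxogudabokhidak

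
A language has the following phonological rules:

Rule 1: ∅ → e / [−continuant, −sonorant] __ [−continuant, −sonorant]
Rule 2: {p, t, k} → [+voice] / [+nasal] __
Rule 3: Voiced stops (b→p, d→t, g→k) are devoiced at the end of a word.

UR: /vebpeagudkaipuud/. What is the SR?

vebepeagudekaipuut

Rule 1 (stop-cluster e-epenthesis): /b/ and /p/ form a stop–stop cluster, so [e] is inserted between them. /d/ and /k/ form a stop–stop cluster, so [e] is inserted between them. /vebpeagudkaipuud/ → vebepeagudekaipuud.
Rule 2 (post-nasal voicing): no segment meets the environment; /vebepeagudekaipuud/ is unchanged.
Rule 3 (final devoicing): /d/ is a voiced stop in word-final position, so it devoices to [t]. /vebepeagudekaipuud/ → vebepeagudekaipuut.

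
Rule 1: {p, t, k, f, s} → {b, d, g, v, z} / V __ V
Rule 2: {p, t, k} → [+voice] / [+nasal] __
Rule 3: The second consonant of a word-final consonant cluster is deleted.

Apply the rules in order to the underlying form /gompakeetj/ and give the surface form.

Rule 1 (intervocalic voicing): /k/ is a voiceless obstruent between vowels /a/ and /e/, so it voices to [g]. /gompakeetj/ → gompageetj.
Rule 2 (post-nasal voicing): /p/ is a voiceless stop immediately after the nasal /m/, so it voices to [b]. /gompageetj/ → gombageetj.
Rule 3 (final cluster simplification): /j/ is the second consonant of a word-final cluster /tj/, so it deletes. /gombageetj/ → gombageet.

gombageet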